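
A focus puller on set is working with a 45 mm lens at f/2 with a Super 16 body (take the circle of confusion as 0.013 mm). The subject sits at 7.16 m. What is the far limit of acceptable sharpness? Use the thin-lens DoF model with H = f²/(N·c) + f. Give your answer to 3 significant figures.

7.88 m

Hyperfocal distance H = f²/(N·c) + f = 45²/(2 × 0.013) + 45 = 2025/0.026 + 45 ≈ 77929.6 mm ≈ 77.93 m.
Far limit Df = s·(H − f)/(H − s) = 7160 × (77929.6 − 45) / (77929.6 − 7160) = 7160 × 77884.6 / 70769.6 ≈ 7879.8 mm ≈ 7.88 m.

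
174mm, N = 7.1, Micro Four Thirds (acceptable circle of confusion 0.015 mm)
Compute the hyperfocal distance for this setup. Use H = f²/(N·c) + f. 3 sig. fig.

284 m

Hyperfocal distance H = f²/(N·c) + f = 174²/(7.1 × 0.015) + 174 = 30276/0.1065 + 174 ≈ 284455.7 mm ≈ 284 m.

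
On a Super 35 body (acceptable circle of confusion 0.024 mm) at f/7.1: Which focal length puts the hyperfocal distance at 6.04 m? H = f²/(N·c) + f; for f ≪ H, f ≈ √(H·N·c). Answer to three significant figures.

32.0 mm

From H = f²/(N·c) + f, with f ≪ H: f ≈ √(H·N·c) = √(6040 × 7.1 × 0.024) = √1029.2 ≈ 32.08 mm.
Exact: f² + N·c·f − N·c·H = 0 ⇒ f = (−N·c + √((N·c)² + 4·N·c·H))/2 = (−0.1704 + √4116.9)/2 ≈ 31.996 mm ≈ 32.0 mm.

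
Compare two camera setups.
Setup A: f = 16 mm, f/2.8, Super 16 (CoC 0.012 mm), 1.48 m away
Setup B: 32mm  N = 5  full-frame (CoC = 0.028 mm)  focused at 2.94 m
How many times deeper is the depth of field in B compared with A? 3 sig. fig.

4.70

Setup A: H = 16²/(2.8×0.012) + 16 ≈ 7635.0 mm; DoF = Df − Dn = 1832.02 − 1241.45 ≈ 590.57 mm.
Setup B: H = 32²/(5×0.028) + 32 ≈ 7346.3 mm; DoF = Df − Dn = 4880.3 − 2103.6 ≈ 2776.7 mm.
Ratio = 2776.7 / 590.57 ≈ 4.70.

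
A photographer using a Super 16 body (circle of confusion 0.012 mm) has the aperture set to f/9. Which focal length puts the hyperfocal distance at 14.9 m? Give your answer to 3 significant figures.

40.1 mm

From H = f²/(N·c) + f, with f ≪ H: f ≈ √(H·N·c) = √(14900 × 9 × 0.012) = √1609.2 ≈ 40.11 mm.
The +f correction barely moves this — solving exactly, f² + N·c·f − N·c·H = 0 ⇒ f = (−N·c + √((N·c)² + 4·N·c·H))/2 = (−0.108 + √6436.8)/2 ≈ 40.061 mm, so f ≈ 40.1 mm.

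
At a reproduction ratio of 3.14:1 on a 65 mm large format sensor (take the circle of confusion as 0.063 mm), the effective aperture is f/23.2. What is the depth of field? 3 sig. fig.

0.296 mm

At magnification m, DoF ≈ 2·N_eff·c/m² = 2 × 23.2 × 0.063 / 3.14² = 2.923 / 9.86 ≈ 0.296 mm.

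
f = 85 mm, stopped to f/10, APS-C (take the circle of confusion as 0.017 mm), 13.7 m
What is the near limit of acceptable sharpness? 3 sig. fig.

Hyperfocal distance H = f²/(N·c) + f = 85²/(10 × 0.017) + 85 = 7225/0.17 + 85 ≈ 42585.0 mm ≈ 42.59 m.
Near limit Dn = s·(H − f)/(H + s − 2f) = 13700 × (42585.0 − 85) / (42585.0 + 13700 − 2 × 85) = 13700 × 42500.0 / 56115.0 ≈ 10376 mm ≈ 10.4 m.

10.4 m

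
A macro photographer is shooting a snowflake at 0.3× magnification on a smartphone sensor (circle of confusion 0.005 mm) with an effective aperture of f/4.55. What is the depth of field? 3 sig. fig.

At magnification m, DoF ≈ 2·N_eff·c/m² = 2 × 4.55 × 0.005 / 0.3² = 0.0455 / 0.09 ≈ 0.506 mm.

0.506 mm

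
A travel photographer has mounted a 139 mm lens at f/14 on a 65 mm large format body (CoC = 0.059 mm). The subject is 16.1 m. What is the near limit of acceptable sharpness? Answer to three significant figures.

9.57 m

Hyperfocal distance H = f²/(N·c) + f = 139²/(14 × 0.059) + 139 = 19321/0.826 + 139 ≈ 23530.0 mm ≈ 23.53 m.
Near limit Dn = s·(H − f)/(H + s − 2f) = 16100 × (23530.0 − 139) / (23530.0 + 16100 − 2 × 139) = 16100 × 23391.0 / 39352.0 ≈ 9569.9 mm ≈ 9.57 m.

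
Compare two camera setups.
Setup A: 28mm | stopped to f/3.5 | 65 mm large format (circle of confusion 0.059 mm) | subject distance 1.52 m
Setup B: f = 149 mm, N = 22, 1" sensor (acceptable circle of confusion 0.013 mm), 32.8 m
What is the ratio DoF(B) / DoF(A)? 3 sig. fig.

Setup A: H = 28²/(3.5×0.059) + 28 ≈ 3824.6 mm; DoF = Df − Dn = 2504.0 − 1091.2 ≈ 1412.8 mm.
Setup B: H = 149²/(22×0.013) + 149 ≈ 77774.9 mm; DoF = Df − Dn = 56612 − 23089 ≈ 33523 mm.
Ratio = 33523 / 1412.8 ≈ 23.7.

23.7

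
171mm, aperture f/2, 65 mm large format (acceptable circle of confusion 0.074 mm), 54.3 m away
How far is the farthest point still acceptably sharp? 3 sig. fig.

74.8 m

Hyperfocal distance H = f²/(N·c) + f = 171²/(2 × 0.074) + 171 = 29241/0.148 + 171 ≈ 197745.3 mm ≈ 197.7 m.
Far limit Df = s·(H − f)/(H − s) = 54300 × (197745.3 − 171) / (197745.3 − 54300) = 54300 × 197574.3 / 143445.3 ≈ 74790 mm ≈ 74.8 m.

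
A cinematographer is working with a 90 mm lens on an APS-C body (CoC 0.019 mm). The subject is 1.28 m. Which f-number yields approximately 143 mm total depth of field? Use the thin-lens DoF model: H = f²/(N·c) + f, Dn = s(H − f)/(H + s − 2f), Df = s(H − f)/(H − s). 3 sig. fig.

f/19.9

Write h = H − f = f²/(N·c). The thin-lens limits are Dn = s·h/(h + (s−f)) and Df = s·h/(h − (s−f)), so DoF = Df − Dn = 2·s·(s−f)·h / (h² − (s−f)²).
That is a quadratic in h: DoF·h² − 2·s·(s−f)·h − DoF·(s−f)² = 0 ⇒ h = (s−f)·(s + √(s² + DoF²)) / DoF = 1190 × (1280 + √(1280² + 143²)) / 143 = 1190 × (1280 + 1287.96) / 143 ≈ 21370 mm.
Then N = f²/(c·h) = 90² / (0.019 × 21370) = 8100 / 406.03 ≈ 19.9.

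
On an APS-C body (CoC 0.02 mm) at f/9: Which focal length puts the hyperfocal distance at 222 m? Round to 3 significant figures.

200 mm

From H = f²/(N·c) + f, with f ≪ H: f ≈ √(H·N·c) = √(222000 × 9 × 0.02) = √39960 ≈ 199.9 mm.
The +f correction barely moves this — solving exactly, f² + N·c·f − N·c·H = 0 ⇒ f = (−N·c + √((N·c)² + 4·N·c·H))/2 = (−0.18 + √159840)/2 ≈ 199.81 mm, so f ≈ 200 mm.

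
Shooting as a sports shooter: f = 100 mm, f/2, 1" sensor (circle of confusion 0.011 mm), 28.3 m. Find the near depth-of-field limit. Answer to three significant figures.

Hyperfocal distance H = f²/(N·c) + f = 100²/(2 × 0.011) + 100 = 10000/0.022 + 100 ≈ 454645.5 mm ≈ 454.6 m.
Near limit Dn = s·(H − f)/(H + s − 2f) = 28300 × (454645.5 − 100) / (454645.5 + 28300 − 2 × 100) = 28300 × 454545.5 / 482745.5 ≈ 26647 mm ≈ 26.6 m.

26.6 m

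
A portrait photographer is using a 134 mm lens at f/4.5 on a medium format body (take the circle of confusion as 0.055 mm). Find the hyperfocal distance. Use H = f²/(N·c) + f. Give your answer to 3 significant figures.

Hyperfocal distance H = f²/(N·c) + f = 134²/(4.5 × 0.055) + 134 = 17956/0.2475 + 134 ≈ 72683.5 mm ≈ 72.7 m.

72.7 m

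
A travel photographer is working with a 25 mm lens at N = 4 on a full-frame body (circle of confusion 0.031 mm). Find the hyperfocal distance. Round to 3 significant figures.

5.07 m

Hyperfocal distance H = f²/(N·c) + f = 25²/(4 × 0.031) + 25 = 625/0.124 + 25 ≈ 5065.3 mm ≈ 5.07 m.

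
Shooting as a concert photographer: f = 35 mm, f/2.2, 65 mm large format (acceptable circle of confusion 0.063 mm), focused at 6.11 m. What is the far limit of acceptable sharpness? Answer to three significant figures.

Hyperfocal distance H = f²/(N·c) + f = 35²/(2.2 × 0.063) + 35 = 1225/0.1386 + 35 ≈ 8873.4 mm ≈ 8.873 m.
Far limit Df = s·(H − f)/(H − s) = 6110 × (8873.4 − 35) / (8873.4 − 6110) = 6110 × 8838.4 / 2763.4 ≈ 19542 mm ≈ 19.5 m.

19.5 m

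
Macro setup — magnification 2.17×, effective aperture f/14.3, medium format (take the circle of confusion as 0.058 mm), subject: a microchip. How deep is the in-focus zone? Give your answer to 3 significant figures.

At magnification m, DoF ≈ 2·N_eff·c/m² = 2 × 14.3 × 0.058 / 2.17² = 1.659 / 4.709 ≈ 0.352 mm.

0.352 mm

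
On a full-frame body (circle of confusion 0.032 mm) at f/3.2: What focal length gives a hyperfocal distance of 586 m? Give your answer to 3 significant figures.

From H = f²/(N·c) + f, with f ≪ H: f ≈ √(H·N·c) = √(586000 × 3.2 × 0.032) = √60006 ≈ 245.0 mm.
The +f correction barely moves this — solving exactly, f² + N·c·f − N·c·H = 0 ⇒ f = (−N·c + √((N·c)² + 4·N·c·H))/2 = (−0.1024 + √240026)/2 ≈ 244.91 mm, so f ≈ 245 mm.

245 mm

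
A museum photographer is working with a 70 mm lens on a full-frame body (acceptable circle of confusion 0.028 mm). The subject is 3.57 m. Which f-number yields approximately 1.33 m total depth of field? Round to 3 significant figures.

Write h = H − f = f²/(N·c). The thin-lens limits are Dn = s·h/(h + (s−f)) and Df = s·h/(h − (s−f)), so DoF = Df − Dn = 2·s·(s−f)·h / (h² − (s−f)²).
That is a quadratic in h: DoF·h² − 2·s·(s−f)·h − DoF·(s−f)² = 0 ⇒ h = (s−f)·(s + √(s² + DoF²)) / DoF = 3500 × (3570 + √(3570² + 1330²)) / 1330 = 3500 × (3570 + 3809.70) / 1330 ≈ 19420 mm.
Then N = f²/(c·h) = 70² / (0.028 × 19420) = 4900 / 543.77 ≈ 9.01.

f/9.01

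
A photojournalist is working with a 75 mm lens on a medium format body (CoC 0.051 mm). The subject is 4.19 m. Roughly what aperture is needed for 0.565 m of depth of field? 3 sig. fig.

Write h = H − f = f²/(N·c). The thin-lens limits are Dn = s·h/(h + (s−f)) and Df = s·h/(h − (s−f)), so DoF = Df − Dn = 2·s·(s−f)·h / (h² − (s−f)²).
That is a quadratic in h: DoF·h² − 2·s·(s−f)·h − DoF·(s−f)² = 0 ⇒ h = (s−f)·(s + √(s² + DoF²)) / DoF = 4115 × (4190 + √(4190² + 565²)) / 565 = 4115 × (4190 + 4227.92) / 565 ≈ 61309 mm.
Then N = f²/(c·h) = 75² / (0.051 × 61309) = 5625 / 3126.8 ≈ 1.80.

f/1.80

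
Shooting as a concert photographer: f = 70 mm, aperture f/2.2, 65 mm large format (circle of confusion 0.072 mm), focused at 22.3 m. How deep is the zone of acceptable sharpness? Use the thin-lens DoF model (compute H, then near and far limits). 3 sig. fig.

66.3 m

Hyperfocal distance H = f²/(N·c) + f = 70²/(2.2 × 0.072) + 70 = 4900/0.1584 + 70 ≈ 31004.3 mm ≈ 31.00 m.
Near limit Dn = s·(H − f)/(H + s − 2f) = 22300 × (31004.3 − 70) / (31004.3 + 22300 − 2 × 70) = 22300 × 30934.3 / 53164.3 ≈ 12976 mm.
Far limit Df = s·(H − f)/(H − s) = 22300 × (31004.3 − 70) / (31004.3 − 22300) = 22300 × 30934.3 / 8704.3 ≈ 79252 mm.
Depth of field = Df − Dn = 79252 − 12976 ≈ 66276 mm ≈ 66.3 m.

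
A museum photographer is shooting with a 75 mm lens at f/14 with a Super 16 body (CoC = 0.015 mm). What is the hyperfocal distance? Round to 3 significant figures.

Hyperfocal distance H = f²/(N·c) + f = 75²/(14 × 0.015) + 75 = 5625/0.21 + 75 ≈ 26860.7 mm ≈ 26.9 m.

26.9 m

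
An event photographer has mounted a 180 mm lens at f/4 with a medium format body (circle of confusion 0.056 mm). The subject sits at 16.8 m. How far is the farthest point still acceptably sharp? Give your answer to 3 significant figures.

19.0 m

Hyperfocal distance H = f²/(N·c) + f = 180²/(4 × 0.056) + 180 = 32400/0.224 + 180 ≈ 144822.9 mm ≈ 144.8 m.
Far limit Df = s·(H − f)/(H − s) = 16800 × (144822.9 − 180) / (144822.9 − 16800) = 16800 × 144642.9 / 128022.9 ≈ 18981 mm ≈ 19.0 m.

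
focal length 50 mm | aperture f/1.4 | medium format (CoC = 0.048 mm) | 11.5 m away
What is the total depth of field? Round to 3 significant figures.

Hyperfocal distance H = f²/(N·c) + f = 50²/(1.4 × 0.048) + 50 = 2500/0.0672 + 50 ≈ 37252.4 mm ≈ 37.25 m.
Near limit Dn = s·(H − f)/(H + s − 2f) = 11500 × (37252.4 − 50) / (37252.4 + 11500 − 2 × 50) = 11500 × 37202.4 / 48652.4 ≈ 8793.6 mm.
Far limit Df = s·(H − f)/(H − s) = 11500 × (37252.4 − 50) / (37252.4 − 11500) = 11500 × 37202.4 / 25752.4 ≈ 16613.1 mm.
Depth of field = Df − Dn = 16613.1 − 8793.6 ≈ 7819.5 mm ≈ 7.82 m.

7.82 m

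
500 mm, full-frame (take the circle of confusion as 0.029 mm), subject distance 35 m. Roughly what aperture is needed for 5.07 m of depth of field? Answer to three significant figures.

f/18

Write h = H − f = f²/(N·c). The thin-lens limits are Dn = s·h/(h + (s−f)) and Df = s·h/(h − (s−f)), so DoF = Df − Dn = 2·s·(s−f)·h / (h² − (s−f)²).
That is a quadratic in h: DoF·h² − 2·s·(s−f)·h − DoF·(s−f)² = 0 ⇒ h = (s−f)·(s + √(s² + DoF²)) / DoF = 34500 × (35000 + √(35000² + 5070²)) / 5070 = 34500 × (35000 + 35365.3) / 5070 ≈ 478817 mm.
Then N = f²/(c·h) = 500² / (0.029 × 478817) = 250000 / 13886 ≈ 18.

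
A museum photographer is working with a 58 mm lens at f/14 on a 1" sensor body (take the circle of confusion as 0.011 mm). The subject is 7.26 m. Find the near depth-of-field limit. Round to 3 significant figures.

5.46 m

Hyperfocal distance H = f²/(N·c) + f = 58²/(14 × 0.011) + 58 = 3364/0.154 + 58 ≈ 21902.2 mm ≈ 21.90 m.
Near limit Dn = s·(H − f)/(H + s − 2f) = 7260 × (21902.2 − 58) / (21902.2 + 7260 − 2 × 58) = 7260 × 21844.2 / 29046.2 ≈ 5459.9 mm ≈ 5.46 m.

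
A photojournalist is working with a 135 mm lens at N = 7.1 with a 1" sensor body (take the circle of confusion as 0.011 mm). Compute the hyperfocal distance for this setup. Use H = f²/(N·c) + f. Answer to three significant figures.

Hyperfocal distance H = f²/(N·c) + f = 135²/(7.1 × 0.011) + 135 = 18225/0.0781 + 135 ≈ 233489.7 mm ≈ 233 m.

233 m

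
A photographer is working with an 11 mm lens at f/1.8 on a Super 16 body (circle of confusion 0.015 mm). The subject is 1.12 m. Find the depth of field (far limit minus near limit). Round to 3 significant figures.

0.590 m

Hyperfocal distance H = f²/(N·c) + f = 11²/(1.8 × 0.015) + 11 = 121/0.027 + 11 ≈ 4492.5 mm ≈ 4.492 m.
Near limit Dn = s·(H − f)/(H + s − 2f) = 1120 × (4492.5 − 11) / (4492.5 + 1120 − 2 × 11) = 1120 × 4481.5 / 5590.5 ≈ 897.82 mm.
Far limit Df = s·(H − f)/(H − s) = 1120 × (4492.5 − 11) / (4492.5 − 1120) = 1120 × 4481.5 / 3372.5 ≈ 1488.30 mm.
Depth of field = Df − Dn = 1488.30 − 897.82 ≈ 590.48 mm ≈ 0.590 m.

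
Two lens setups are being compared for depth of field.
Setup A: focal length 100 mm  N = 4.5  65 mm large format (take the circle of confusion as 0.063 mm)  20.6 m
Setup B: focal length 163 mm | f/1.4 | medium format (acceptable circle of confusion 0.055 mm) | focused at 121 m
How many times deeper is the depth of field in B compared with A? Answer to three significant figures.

Setup A: H = 100²/(4.5×0.063) + 100 ≈ 35373.4 mm; DoF = Df − Dn = 49185 − 13028 ≈ 36157 mm.
Setup B: H = 163²/(1.4×0.055) + 163 ≈ 345214.9 mm; DoF = Df − Dn = 186211 − 89616 ≈ 96595 mm.
Ratio = 96595 / 36157 ≈ 2.67.

2.67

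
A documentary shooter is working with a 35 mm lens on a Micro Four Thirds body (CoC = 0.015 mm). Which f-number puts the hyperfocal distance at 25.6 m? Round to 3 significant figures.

f/3.19

Rearrange H = f²/(N·c) + f for N: N = f² / ((H − f)·c).
N = 35² / ((25600 − 35) × 0.015) = 1225 / 383.5 ≈ 3.19.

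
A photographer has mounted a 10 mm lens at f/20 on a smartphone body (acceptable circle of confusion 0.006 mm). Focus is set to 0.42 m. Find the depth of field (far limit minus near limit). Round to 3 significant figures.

Hyperfocal distance H = f²/(N·c) + f = 10²/(20 × 0.006) + 10 = 100/0.12 + 10 ≈ 843.3 mm ≈ 0.843 m.
Near limit Dn = s·(H − f)/(H + s − 2f) = 420 × (843.3 − 10) / (843.3 + 420 − 2 × 10) = 420 × 833.3 / 1243.3 ≈ 281.50 mm.
Far limit Df = s·(H − f)/(H − s) = 420 × (843.3 − 10) / (843.3 − 420) = 420 × 833.3 / 423.3 ≈ 826.77 mm.
Depth of field = Df − Dn = 826.77 − 281.50 ≈ 545.27 mm ≈ 0.545 m.

0.545 m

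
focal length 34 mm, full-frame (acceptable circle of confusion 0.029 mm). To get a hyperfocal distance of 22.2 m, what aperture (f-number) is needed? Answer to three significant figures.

f/1.80

Rearrange H = f²/(N·c) + f for N: N = f² / ((H − f)·c).
N = 34² / ((22200 − 34) × 0.029) = 1156 / 642.8 ≈ 1.80.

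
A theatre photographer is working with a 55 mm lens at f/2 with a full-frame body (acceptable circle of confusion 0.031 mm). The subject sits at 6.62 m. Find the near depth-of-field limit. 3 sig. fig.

5.83 m

Hyperfocal distance H = f²/(N·c) + f = 55²/(2 × 0.031) + 55 = 3025/0.062 + 55 ≈ 48845.3 mm ≈ 48.85 m.
Near limit Dn = s·(H − f)/(H + s − 2f) = 6620 × (48845.3 − 55) / (48845.3 + 6620 − 2 × 55) = 6620 × 48790.3 / 55355.3 ≈ 5834.9 mm ≈ 5.83 m.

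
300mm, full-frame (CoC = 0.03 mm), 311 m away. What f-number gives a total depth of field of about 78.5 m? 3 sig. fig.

f/1.20

Write h = H − f = f²/(N·c). The thin-lens limits are Dn = s·h/(h + (s−f)) and Df = s·h/(h − (s−f)), so DoF = Df − Dn = 2·s·(s−f)·h / (h² − (s−f)²).
That is a quadratic in h: DoF·h² − 2·s·(s−f)·h − DoF·(s−f)² = 0 ⇒ h = (s−f)·(s + √(s² + DoF²)) / DoF = 310700 × (311000 + √(311000² + 78500²)) / 78500 = 310700 × (311000 + 320754) / 78500 ≈ 2500459 mm.
Then N = f²/(c·h) = 300² / (0.03 × 2500459) = 90000 / 75014 ≈ 1.20.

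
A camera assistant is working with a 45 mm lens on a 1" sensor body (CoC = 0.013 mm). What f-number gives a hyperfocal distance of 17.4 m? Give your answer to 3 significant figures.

Rearrange H = f²/(N·c) + f for N: N = f² / ((H − f)·c).
N = 45² / ((17400 − 45) × 0.013) = 2025 / 225.6 ≈ 8.98.

f/8.98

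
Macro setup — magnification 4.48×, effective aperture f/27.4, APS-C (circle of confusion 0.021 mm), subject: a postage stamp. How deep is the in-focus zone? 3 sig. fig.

0.0573 mm

At magnification m, DoF ≈ 2·N_eff·c/m² = 2 × 27.4 × 0.021 / 4.48² = 1.151 / 20.07 ≈ 0.0573 mm.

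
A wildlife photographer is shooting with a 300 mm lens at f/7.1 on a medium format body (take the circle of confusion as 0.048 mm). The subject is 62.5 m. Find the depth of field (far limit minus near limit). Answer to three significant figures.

Hyperfocal distance H = f²/(N·c) + f = 300²/(7.1 × 0.048) + 300 = 90000/0.3408 + 300 ≈ 264384.5 mm ≈ 264.4 m.
Near limit Dn = s·(H − f)/(H + s − 2f) = 62500 × (264384.5 − 300) / (264384.5 + 62500 − 2 × 300) = 62500 × 264084.5 / 326284.5 ≈ 50586 mm.
Far limit Df = s·(H − f)/(H − s) = 62500 × (264384.5 − 300) / (264384.5 − 62500) = 62500 × 264084.5 / 201884.5 ≈ 81756 mm.
Depth of field = Df − Dn = 81756 − 50586 ≈ 31170 mm ≈ 31.2 m.

31.2 m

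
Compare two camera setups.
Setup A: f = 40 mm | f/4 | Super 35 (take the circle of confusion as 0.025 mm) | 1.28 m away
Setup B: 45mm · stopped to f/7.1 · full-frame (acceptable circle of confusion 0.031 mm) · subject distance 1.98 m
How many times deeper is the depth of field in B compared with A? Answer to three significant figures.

Setup A: H = 40²/(4×0.025) + 40 ≈ 16040.0 mm; DoF = Df − Dn = 1387.53 − 1187.94 ≈ 199.59 mm.
Setup B: H = 45²/(7.1×0.031) + 45 ≈ 9245.4 mm; DoF = Df − Dn = 2507.34 − 1635.93 ≈ 871.41 mm.
Ratio = 871.41 / 199.59 ≈ 4.37.

4.37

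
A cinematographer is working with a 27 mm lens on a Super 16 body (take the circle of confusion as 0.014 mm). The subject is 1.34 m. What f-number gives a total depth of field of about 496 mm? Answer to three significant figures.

f/7.10

Write h = H − f = f²/(N·c). The thin-lens limits are Dn = s·h/(h + (s−f)) and Df = s·h/(h − (s−f)), so DoF = Df − Dn = 2·s·(s−f)·h / (h² − (s−f)²).
That is a quadratic in h: DoF·h² − 2·s·(s−f)·h − DoF·(s−f)² = 0 ⇒ h = (s−f)·(s + √(s² + DoF²)) / DoF = 1313 × (1340 + √(1340² + 496²)) / 496 = 1313 × (1340 + 1428.85) / 496 ≈ 7329.6 mm.
Then N = f²/(c·h) = 27² / (0.014 × 7329.6) = 729 / 102.61 ≈ 7.10.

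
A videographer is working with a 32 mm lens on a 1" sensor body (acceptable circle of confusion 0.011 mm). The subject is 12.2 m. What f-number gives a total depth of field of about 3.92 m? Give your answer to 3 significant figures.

Write h = H − f = f²/(N·c). The thin-lens limits are Dn = s·h/(h + (s−f)) and Df = s·h/(h − (s−f)), so DoF = Df − Dn = 2·s·(s−f)·h / (h² − (s−f)²).
That is a quadratic in h: DoF·h² − 2·s·(s−f)·h − DoF·(s−f)² = 0 ⇒ h = (s−f)·(s + √(s² + DoF²)) / DoF = 12168 × (12200 + √(12200² + 3920²)) / 3920 = 12168 × (12200 + 12814.3) / 3920 ≈ 77646 mm.
Then N = f²/(c·h) = 32² / (0.011 × 77646) = 1024 / 854.11 ≈ 1.20.

f/1.20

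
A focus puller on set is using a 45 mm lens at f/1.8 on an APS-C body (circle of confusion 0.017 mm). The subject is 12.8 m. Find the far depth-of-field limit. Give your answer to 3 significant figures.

15.9 m

Hyperfocal distance H = f²/(N·c) + f = 45²/(1.8 × 0.017) + 45 = 2025/0.0306 + 45 ≈ 66221.5 mm ≈ 66.22 m.
Far limit Df = s·(H − f)/(H − s) = 12800 × (66221.5 − 45) / (66221.5 − 12800) = 12800 × 66176.5 / 53421.5 ≈ 15856 mm ≈ 15.9 m.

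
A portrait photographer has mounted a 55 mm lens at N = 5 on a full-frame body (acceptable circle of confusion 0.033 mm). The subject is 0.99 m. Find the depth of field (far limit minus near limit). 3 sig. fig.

101 mm

Hyperfocal distance H = f²/(N·c) + f = 55²/(5 × 0.033) + 55 = 3025/0.165 + 55 ≈ 18388.3 mm ≈ 18.39 m.
Near limit Dn = s·(H − f)/(H + s − 2f) = 990 × (18388.3 − 55) / (18388.3 + 990 − 2 × 55) = 990 × 18333.3 / 19268.3 ≈ 941.96 mm.
Far limit Df = s·(H − f)/(H − s) = 990 × (18388.3 − 55) / (18388.3 − 990) = 990 × 18333.3 / 17398.3 ≈ 1043.20 mm.
Depth of field = Df − Dn = 1043.20 − 941.96 ≈ 101.24 mm.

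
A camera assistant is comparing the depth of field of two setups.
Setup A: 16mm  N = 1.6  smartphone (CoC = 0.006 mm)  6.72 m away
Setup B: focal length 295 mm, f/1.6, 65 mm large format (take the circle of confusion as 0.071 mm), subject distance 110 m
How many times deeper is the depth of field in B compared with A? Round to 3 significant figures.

Setup A: H = 16²/(1.6×0.006) + 16 ≈ 26682.7 mm; DoF = Df − Dn = 8976.8 − 5370.0 ≈ 3606.8 mm.
Setup B: H = 295²/(1.6×0.071) + 295 ≈ 766360.1 mm; DoF = Df − Dn = 128386 − 96221 ≈ 32165 mm.
Ratio = 32165 / 3606.8 ≈ 8.92.

8.92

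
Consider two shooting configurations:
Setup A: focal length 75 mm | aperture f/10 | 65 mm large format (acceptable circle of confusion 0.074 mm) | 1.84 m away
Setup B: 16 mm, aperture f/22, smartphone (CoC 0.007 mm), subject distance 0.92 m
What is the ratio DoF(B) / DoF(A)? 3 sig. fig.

Setup A: H = 75²/(10×0.074) + 75 ≈ 7676.4 mm; DoF = Df − Dn = 2396.44 − 1493.27 ≈ 903.17 mm.
Setup B: H = 16²/(22×0.007) + 16 ≈ 1678.3 mm; DoF = Df − Dn = 2016.7 − 595.9 ≈ 1420.8 mm.
Ratio = 1420.8 / 903.17 ≈ 1.57.

1.57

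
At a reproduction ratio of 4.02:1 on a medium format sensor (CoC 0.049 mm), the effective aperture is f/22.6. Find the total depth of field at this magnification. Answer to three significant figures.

At magnification m, DoF ≈ 2·N_eff·c/m² = 2 × 22.6 × 0.049 / 4.02² = 2.215 / 16.16 ≈ 0.137 mm.

0.137 mm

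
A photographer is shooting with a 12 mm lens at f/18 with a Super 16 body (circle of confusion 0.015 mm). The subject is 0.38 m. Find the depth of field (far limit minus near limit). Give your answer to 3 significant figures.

Hyperfocal distance H = f²/(N·c) + f = 12²/(18 × 0.015) + 12 = 144/0.27 + 12 ≈ 545.3 mm ≈ 0.545 m.
Near limit Dn = s·(H − f)/(H + s − 2f) = 380 × (545.3 − 12) / (545.3 + 380 − 2 × 12) = 380 × 533.3 / 901.3 ≈ 224.9 mm.
Far limit Df = s·(H − f)/(H − s) = 380 × (545.3 − 12) / (545.3 − 380) = 380 × 533.3 / 165.3 ≈ 1225.8 mm.
Depth of field = Df − Dn = 1225.8 − 224.9 ≈ 1000.9 mm ≈ 1.00 m.

1.00 m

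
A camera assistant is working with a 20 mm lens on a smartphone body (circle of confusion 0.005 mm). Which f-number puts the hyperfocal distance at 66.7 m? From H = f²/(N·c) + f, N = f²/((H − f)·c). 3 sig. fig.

f/1.20

Rearrange H = f²/(N·c) + f for N: N = f² / ((H − f)·c).
N = 20² / ((66700 − 20) × 0.005) = 400 / 333.4 ≈ 1.20.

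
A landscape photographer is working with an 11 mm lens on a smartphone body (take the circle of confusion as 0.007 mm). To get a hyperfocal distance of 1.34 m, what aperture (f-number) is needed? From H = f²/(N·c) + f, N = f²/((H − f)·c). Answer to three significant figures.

Rearrange H = f²/(N·c) + f for N: N = f² / ((H − f)·c).
N = 11² / ((1340 − 11) × 0.007) = 121 / 9.303 ≈ 13.

f/13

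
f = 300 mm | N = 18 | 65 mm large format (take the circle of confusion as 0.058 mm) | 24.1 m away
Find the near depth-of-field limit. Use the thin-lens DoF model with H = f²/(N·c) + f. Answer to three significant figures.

Hyperfocal distance H = f²/(N·c) + f = 300²/(18 × 0.058) + 300 = 90000/1.044 + 300 ≈ 86506.9 mm ≈ 86.51 m.
Near limit Dn = s·(H − f)/(H + s − 2f) = 24100 × (86506.9 − 300) / (86506.9 + 24100 − 2 × 300) = 24100 × 86206.9 / 110006.9 ≈ 18886 mm ≈ 18.9 m.

18.9 m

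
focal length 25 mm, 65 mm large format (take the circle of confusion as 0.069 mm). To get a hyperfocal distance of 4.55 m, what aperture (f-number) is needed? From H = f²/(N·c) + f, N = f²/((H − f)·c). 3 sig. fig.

f/2.00

Rearrange H = f²/(N·c) + f for N: N = f² / ((H − f)·c).
N = 25² / ((4550 − 25) × 0.069) = 625 / 312.2 ≈ 2.00.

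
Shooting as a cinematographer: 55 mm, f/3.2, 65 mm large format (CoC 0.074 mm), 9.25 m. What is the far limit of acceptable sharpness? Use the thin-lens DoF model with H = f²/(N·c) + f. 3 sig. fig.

Hyperfocal distance H = f²/(N·c) + f = 55²/(3.2 × 0.074) + 55 = 3025/0.2368 + 55 ≈ 12829.5 mm ≈ 12.83 m.
Far limit Df = s·(H − f)/(H − s) = 9250 × (12829.5 − 55) / (12829.5 − 9250) = 9250 × 12774.5 / 3579.5 ≈ 33011 mm ≈ 33.0 m.

33.0 m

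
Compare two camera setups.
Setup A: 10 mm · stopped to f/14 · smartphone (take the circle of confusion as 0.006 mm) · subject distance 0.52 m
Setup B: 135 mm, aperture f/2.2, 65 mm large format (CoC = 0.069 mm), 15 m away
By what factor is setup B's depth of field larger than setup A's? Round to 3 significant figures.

6.91

Setup A: H = 10²/(14×0.006) + 10 ≈ 1200.5 mm; DoF = Df − Dn = 909.73 − 364.04 ≈ 545.69 mm.
Setup B: H = 135²/(2.2×0.069) + 135 ≈ 120194.3 mm; DoF = Df − Dn = 17119.6 − 13347.4 ≈ 3772.2 mm.
Ratio = 3772.2 / 545.69 ≈ 6.91.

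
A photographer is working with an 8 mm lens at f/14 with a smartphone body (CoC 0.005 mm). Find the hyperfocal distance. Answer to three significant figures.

Hyperfocal distance H = f²/(N·c) + f = 8²/(14 × 0.005) + 8 = 64/0.07 + 8 ≈ 922.3 mm ≈ 0.922 m.

0.922 m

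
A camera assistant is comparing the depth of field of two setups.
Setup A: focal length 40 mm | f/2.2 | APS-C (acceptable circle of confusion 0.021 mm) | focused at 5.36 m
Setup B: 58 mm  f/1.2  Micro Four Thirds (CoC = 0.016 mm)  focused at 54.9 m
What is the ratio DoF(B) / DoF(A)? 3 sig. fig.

22.6

Setup A: H = 40²/(2.2×0.021) + 40 ≈ 34672.0 mm; DoF = Df − Dn = 6332.8 − 4646.3 ≈ 1686.5 mm.
Setup B: H = 58²/(1.2×0.016) + 58 ≈ 175266.3 mm; DoF = Df − Dn = 79914 − 41812 ≈ 38102 mm.
Ratio = 38102 / 1686.5 ≈ 22.6.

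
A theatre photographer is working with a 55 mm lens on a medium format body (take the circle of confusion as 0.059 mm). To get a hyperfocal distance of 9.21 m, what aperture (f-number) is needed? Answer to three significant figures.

Rearrange H = f²/(N·c) + f for N: N = f² / ((H − f)·c).
N = 55² / ((9210 − 55) × 0.059) = 3025 / 540.1 ≈ 5.60.

f/5.60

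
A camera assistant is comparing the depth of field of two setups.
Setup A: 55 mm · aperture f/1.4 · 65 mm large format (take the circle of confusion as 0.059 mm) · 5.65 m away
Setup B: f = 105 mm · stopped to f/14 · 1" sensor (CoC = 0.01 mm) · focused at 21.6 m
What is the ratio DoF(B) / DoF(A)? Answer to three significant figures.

7.21

Setup A: H = 55²/(1.4×0.059) + 55 ≈ 36677.3 mm; DoF = Df − Dn = 6668.8 − 4901.2 ≈ 1767.6 mm.
Setup B: H = 105²/(14×0.01) + 105 ≈ 78855.0 mm; DoF = Df − Dn = 29709 − 16968 ≈ 12741 mm.
Ratio = 12741 / 1767.6 ≈ 7.21.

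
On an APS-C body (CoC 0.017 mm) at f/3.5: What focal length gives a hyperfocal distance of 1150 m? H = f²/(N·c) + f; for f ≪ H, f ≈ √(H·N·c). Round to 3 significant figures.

From H = f²/(N·c) + f, with f ≪ H: f ≈ √(H·N·c) = √(1150000 × 3.5 × 0.017) = √68425 ≈ 261.6 mm.
The +f correction barely moves this — solving exactly, f² + N·c·f − N·c·H = 0 ⇒ f = (−N·c + √((N·c)² + 4·N·c·H))/2 = (−0.0595 + √273700)/2 ≈ 261.55 mm, so f ≈ 262 mm.

262 mm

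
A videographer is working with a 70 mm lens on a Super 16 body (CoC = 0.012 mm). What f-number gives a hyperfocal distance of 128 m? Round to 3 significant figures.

Rearrange H = f²/(N·c) + f for N: N = f² / ((H − f)·c).
N = 70² / ((128000 − 70) × 0.012) = 4900 / 1535 ≈ 3.19.

f/3.19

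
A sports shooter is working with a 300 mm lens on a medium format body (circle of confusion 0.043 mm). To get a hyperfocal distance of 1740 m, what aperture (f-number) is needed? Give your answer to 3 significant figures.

f/1.20

Rearrange H = f²/(N·c) + f for N: N = f² / ((H − f)·c).
N = 300² / ((1740000 − 300) × 0.043) = 90000 / 74807 ≈ 1.20.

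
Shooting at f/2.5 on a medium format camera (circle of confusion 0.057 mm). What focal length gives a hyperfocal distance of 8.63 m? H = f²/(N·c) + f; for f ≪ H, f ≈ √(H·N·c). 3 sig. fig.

From H = f²/(N·c) + f, with f ≪ H: f ≈ √(H·N·c) = √(8630 × 2.5 × 0.057) = √1229.8 ≈ 35.07 mm.
Exact: f² + N·c·f − N·c·H = 0 ⇒ f = (−N·c + √((N·c)² + 4·N·c·H))/2 = (−0.1425 + √4919.1)/2 ≈ 34.997 mm ≈ 35.0 mm.

35.0 mm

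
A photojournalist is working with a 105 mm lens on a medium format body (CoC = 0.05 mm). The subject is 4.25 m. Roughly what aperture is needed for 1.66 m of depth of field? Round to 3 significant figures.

f/10

Write h = H − f = f²/(N·c). The thin-lens limits are Dn = s·h/(h + (s−f)) and Df = s·h/(h − (s−f)), so DoF = Df − Dn = 2·s·(s−f)·h / (h² − (s−f)²).
That is a quadratic in h: DoF·h² − 2·s·(s−f)·h − DoF·(s−f)² = 0 ⇒ h = (s−f)·(s + √(s² + DoF²)) / DoF = 4145 × (4250 + √(4250² + 1660²)) / 1660 = 4145 × (4250 + 4562.69) / 1660 ≈ 22005 mm.
Then N = f²/(c·h) = 105² / (0.05 × 22005) = 11025 / 1100.3 ≈ 10.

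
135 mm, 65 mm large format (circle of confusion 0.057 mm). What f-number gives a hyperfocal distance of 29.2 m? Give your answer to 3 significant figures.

f/11

Rearrange H = f²/(N·c) + f for N: N = f² / ((H − f)·c).
N = 135² / ((29200 − 135) × 0.057) = 18225 / 1657 ≈ 11.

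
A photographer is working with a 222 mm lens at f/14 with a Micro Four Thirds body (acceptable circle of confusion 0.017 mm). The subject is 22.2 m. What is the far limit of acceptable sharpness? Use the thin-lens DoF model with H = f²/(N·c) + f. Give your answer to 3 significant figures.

24.8 m

Hyperfocal distance H = f²/(N·c) + f = 222²/(14 × 0.017) + 222 = 49284/0.238 + 222 ≈ 207297.6 mm ≈ 207.3 m.
Far limit Df = s·(H − f)/(H − s) = 22200 × (207297.6 − 222) / (207297.6 − 22200) = 22200 × 207075.6 / 185097.6 ≈ 24836 mm ≈ 24.8 m.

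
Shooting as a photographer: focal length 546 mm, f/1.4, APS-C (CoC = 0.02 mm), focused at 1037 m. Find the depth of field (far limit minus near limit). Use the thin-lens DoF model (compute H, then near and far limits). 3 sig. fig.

204 m

Hyperfocal distance H = f²/(N·c) + f = 546²/(1.4 × 0.02) + 546 = 298116/0.028 + 546 ≈ 10647546.0 mm ≈ 10648 m.
Near limit Dn = s·(H − f)/(H + s − 2f) = 1037000 × (10647546.0 − 546) / (10647546.0 + 1037000 − 2 × 546) = 1037000 × 10647000.0 / 11683454.0 ≈ 945006 mm.
Far limit Df = s·(H − f)/(H − s) = 1037000 × (10647546.0 − 546) / (10647546.0 − 1037000) = 1037000 × 10647000.0 / 9610546.0 ≈ 1148836 mm.
Depth of field = Df − Dn = 1148836 − 945006 ≈ 203830 mm ≈ 204 m.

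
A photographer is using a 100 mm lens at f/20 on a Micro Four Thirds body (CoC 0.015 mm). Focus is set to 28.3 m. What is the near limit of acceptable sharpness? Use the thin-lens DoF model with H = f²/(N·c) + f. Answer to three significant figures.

15.3 m

Hyperfocal distance H = f²/(N·c) + f = 100²/(20 × 0.015) + 100 = 10000/0.3 + 100 ≈ 33433.3 mm ≈ 33.43 m.
Near limit Dn = s·(H − f)/(H + s − 2f) = 28300 × (33433.3 − 100) / (33433.3 + 28300 − 2 × 100) = 28300 × 33333.3 / 61533.3 ≈ 15330 mm ≈ 15.3 m.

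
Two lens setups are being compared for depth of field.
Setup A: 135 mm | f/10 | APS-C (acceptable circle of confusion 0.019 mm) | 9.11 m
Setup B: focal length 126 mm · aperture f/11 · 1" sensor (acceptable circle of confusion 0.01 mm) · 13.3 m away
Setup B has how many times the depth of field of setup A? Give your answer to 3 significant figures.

Setup A: H = 135²/(10×0.019) + 135 ≈ 96056.1 mm; DoF = Df − Dn = 10050.4 − 8330.5 ≈ 1719.9 mm.
Setup B: H = 126²/(11×0.01) + 126 ≈ 144453.3 mm; DoF = Df − Dn = 14635.9 − 12187.5 ≈ 2448.4 mm.
Ratio = 2448.4 / 1719.9 ≈ 1.42.

1.42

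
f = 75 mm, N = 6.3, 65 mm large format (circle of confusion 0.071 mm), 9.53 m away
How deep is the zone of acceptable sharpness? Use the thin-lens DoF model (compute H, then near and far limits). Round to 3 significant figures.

Hyperfocal distance H = f²/(N·c) + f = 75²/(6.3 × 0.071) + 75 = 5625/0.4473 + 75 ≈ 12650.5 mm ≈ 12.65 m.
Near limit Dn = s·(H − f)/(H + s − 2f) = 9530 × (12650.5 − 75) / (12650.5 + 9530 − 2 × 75) = 9530 × 12575.5 / 22030.5 ≈ 5440 mm.
Far limit Df = s·(H − f)/(H − s) = 9530 × (12650.5 − 75) / (12650.5 − 9530) = 9530 × 12575.5 / 3120.5 ≈ 38406 mm.
Depth of field = Df − Dn = 38406 − 5440 ≈ 32966 mm ≈ 33.0 m.

33.0 m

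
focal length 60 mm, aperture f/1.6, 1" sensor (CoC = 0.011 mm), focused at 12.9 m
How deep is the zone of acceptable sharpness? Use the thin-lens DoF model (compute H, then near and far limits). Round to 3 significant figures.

1.63 m

Hyperfocal distance H = f²/(N·c) + f = 60²/(1.6 × 0.011) + 60 = 3600/0.0176 + 60 ≈ 204605.5 mm ≈ 204.6 m.
Near limit Dn = s·(H − f)/(H + s − 2f) = 12900 × (204605.5 − 60) / (204605.5 + 12900 − 2 × 60) = 12900 × 204545.5 / 217385.5 ≈ 12138.1 mm.
Far limit Df = s·(H − f)/(H − s) = 12900 × (204605.5 − 60) / (204605.5 − 12900) = 12900 × 204545.5 / 191705.5 ≈ 13764.0 mm.
Depth of field = Df − Dn = 13764.0 − 12138.1 ≈ 1625.9 mm ≈ 1.63 m.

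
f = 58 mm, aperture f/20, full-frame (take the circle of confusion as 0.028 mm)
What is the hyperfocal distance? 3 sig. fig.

6.07 m

Hyperfocal distance H = f²/(N·c) + f = 58²/(20 × 0.028) + 58 = 3364/0.56 + 58 ≈ 6065.1 mm ≈ 6.07 m.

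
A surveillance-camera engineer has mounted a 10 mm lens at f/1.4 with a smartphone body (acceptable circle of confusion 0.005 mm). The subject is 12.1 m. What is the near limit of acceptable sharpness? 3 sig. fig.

6.55 m

Hyperfocal distance H = f²/(N·c) + f = 10²/(1.4 × 0.005) + 10 = 100/0.007 + 10 ≈ 14295.7 mm ≈ 14.30 m.
Near limit Dn = s·(H − f)/(H + s − 2f) = 12100 × (14295.7 − 10) / (14295.7 + 12100 − 2 × 10) = 12100 × 14285.7 / 26375.7 ≈ 6553.6 mm ≈ 6.55 m.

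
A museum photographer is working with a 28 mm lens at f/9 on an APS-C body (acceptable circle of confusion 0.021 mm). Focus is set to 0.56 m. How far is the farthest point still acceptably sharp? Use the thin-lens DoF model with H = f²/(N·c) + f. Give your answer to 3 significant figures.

0.642 m

Hyperfocal distance H = f²/(N·c) + f = 28²/(9 × 0.021) + 28 = 784/0.189 + 28 ≈ 4176.1 mm ≈ 4.176 m.
Far limit Df = s·(H − f)/(H − s) = 560 × (4176.1 − 28) / (4176.1 − 560) = 560 × 4148.1 / 3616.1 ≈ 642.39 mm ≈ 0.642 m.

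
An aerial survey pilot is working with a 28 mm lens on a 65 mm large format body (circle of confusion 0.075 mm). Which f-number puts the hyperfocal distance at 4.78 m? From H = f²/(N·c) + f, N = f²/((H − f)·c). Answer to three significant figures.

Rearrange H = f²/(N·c) + f for N: N = f² / ((H − f)·c).
N = 28² / ((4780 − 28) × 0.075) = 784 / 356.4 ≈ 2.20.

f/2.20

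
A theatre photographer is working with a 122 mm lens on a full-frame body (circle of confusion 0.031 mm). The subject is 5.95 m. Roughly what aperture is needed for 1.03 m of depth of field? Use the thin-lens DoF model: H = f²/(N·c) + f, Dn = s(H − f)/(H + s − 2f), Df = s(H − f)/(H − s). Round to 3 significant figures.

Write h = H − f = f²/(N·c). The thin-lens limits are Dn = s·h/(h + (s−f)) and Df = s·h/(h − (s−f)), so DoF = Df − Dn = 2·s·(s−f)·h / (h² − (s−f)²).
That is a quadratic in h: DoF·h² − 2·s·(s−f)·h − DoF·(s−f)² = 0 ⇒ h = (s−f)·(s + √(s² + DoF²)) / DoF = 5828 × (5950 + √(5950² + 1030²)) / 1030 = 5828 × (5950 + 6038.49) / 1030 ≈ 67834 mm.
Then N = f²/(c·h) = 122² / (0.031 × 67834) = 14884 / 2102.9 ≈ 7.08.

f/7.08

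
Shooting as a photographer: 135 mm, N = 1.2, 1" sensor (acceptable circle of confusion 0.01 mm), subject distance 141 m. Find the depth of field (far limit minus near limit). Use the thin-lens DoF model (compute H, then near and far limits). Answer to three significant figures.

Hyperfocal distance H = f²/(N·c) + f = 135²/(1.2 × 0.01) + 135 = 18225/0.012 + 135 ≈ 1518885.0 mm ≈ 1519 m.
Near limit Dn = s·(H − f)/(H + s − 2f) = 141000 × (1518885.0 − 135) / (1518885.0 + 141000 − 2 × 135) = 141000 × 1518750.0 / 1659615.0 ≈ 129032 mm.
Far limit Df = s·(H − f)/(H − s) = 141000 × (1518885.0 − 135) / (1518885.0 − 141000) = 141000 × 1518750.0 / 1377885.0 ≈ 155415 mm.
Depth of field = Df − Dn = 155415 − 129032 ≈ 26383 mm ≈ 26.4 m.

26.4 m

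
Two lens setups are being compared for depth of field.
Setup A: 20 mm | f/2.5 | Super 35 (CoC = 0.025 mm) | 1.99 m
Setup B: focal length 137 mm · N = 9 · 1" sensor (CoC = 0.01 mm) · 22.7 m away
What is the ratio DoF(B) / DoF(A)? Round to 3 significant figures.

3.67

Setup A: H = 20²/(2.5×0.025) + 20 ≈ 6420.0 mm; DoF = Df − Dn = 2874.9 − 1521.6 ≈ 1353.3 mm.
Setup B: H = 137²/(9×0.01) + 137 ≈ 208681.4 mm; DoF = Df − Dn = 25453.9 − 20483.8 ≈ 4970.1 mm.
Ratio = 4970.1 / 1353.3 ≈ 3.67.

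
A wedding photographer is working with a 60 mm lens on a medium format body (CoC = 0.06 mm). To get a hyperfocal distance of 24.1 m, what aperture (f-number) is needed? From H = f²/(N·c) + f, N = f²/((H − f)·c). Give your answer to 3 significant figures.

Rearrange H = f²/(N·c) + f for N: N = f² / ((H − f)·c).
N = 60² / ((24100 − 60) × 0.06) = 3600 / 1442 ≈ 2.50.

f/2.50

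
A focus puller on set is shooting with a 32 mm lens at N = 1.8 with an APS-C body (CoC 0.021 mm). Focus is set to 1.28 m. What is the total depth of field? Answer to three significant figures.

118 mm

Hyperfocal distance H = f²/(N·c) + f = 32²/(1.8 × 0.021) + 32 = 1024/0.0378 + 32 ≈ 27121.9 mm ≈ 27.12 m.
Near limit Dn = s·(H − f)/(H + s − 2f) = 1280 × (27121.9 − 32) / (27121.9 + 1280 − 2 × 32) = 1280 × 27089.9 / 28337.9 ≈ 1223.63 mm.
Far limit Df = s·(H − f)/(H − s) = 1280 × (27121.9 − 32) / (27121.9 − 1280) = 1280 × 27089.9 / 25841.9 ≈ 1341.82 mm.
Depth of field = Df − Dn = 1341.82 − 1223.63 ≈ 118.19 mm.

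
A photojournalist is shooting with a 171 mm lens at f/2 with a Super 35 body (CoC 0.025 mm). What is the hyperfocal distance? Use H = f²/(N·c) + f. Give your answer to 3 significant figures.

585 m

Hyperfocal distance H = f²/(N·c) + f = 171²/(2 × 0.025) + 171 = 29241/0.05 + 171 ≈ 584991.0 mm ≈ 585 m.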